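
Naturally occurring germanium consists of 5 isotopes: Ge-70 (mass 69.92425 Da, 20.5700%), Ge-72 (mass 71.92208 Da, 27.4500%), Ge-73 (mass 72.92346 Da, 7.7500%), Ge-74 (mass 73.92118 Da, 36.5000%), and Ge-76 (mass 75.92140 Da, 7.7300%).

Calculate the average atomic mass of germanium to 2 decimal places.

72.63 Da

Average mass = Σ (abundance × isotope mass) = 0.205700 × 69.92425 + 0.274500 × 71.92208 + 0.077500 × 72.92346 + 0.365000 × 73.92118 + 0.077300 × 75.92140
= 14.383418 + 19.742611 + 5.651568 + 26.981231 + 5.868724 = 72.627552 Da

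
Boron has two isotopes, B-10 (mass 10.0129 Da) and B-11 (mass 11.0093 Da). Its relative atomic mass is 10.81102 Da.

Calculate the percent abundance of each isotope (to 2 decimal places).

B-10: 19.90%, B-11: 80.10%

Writing the weighted mean with unknown fraction x of B-10:
10.0129·x + 11.0093·(1 − x) = 10.81102
(10.0129 − 11.0093)·x = 10.81102 − 11.0093
x = -0.19828 / -0.9964 = 0.19900 → 19.90% B-10, 80.10% B-11.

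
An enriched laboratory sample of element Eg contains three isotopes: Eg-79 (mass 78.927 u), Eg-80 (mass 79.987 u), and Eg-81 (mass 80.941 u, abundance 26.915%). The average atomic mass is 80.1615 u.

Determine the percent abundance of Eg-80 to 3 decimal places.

65.324%

The remaining 73.085% is split between Eg-79 (fraction x) and Eg-80 (fraction 0.73085 − x).
Substituting: 78.927x + 79.987(0.73085 − x) = 58.37622985
(78.927 − 79.987)x = -0.0822691  ⇒  x = 0.07761, y = 0.65324
Eg-79: 7.761%, Eg-80: 65.324%.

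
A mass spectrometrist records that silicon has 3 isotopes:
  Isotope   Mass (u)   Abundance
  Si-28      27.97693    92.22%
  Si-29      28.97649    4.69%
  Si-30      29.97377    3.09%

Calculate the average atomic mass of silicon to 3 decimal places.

The abundance-weighted mean is 0.9222 × 27.97693 + 0.0469 × 28.97649 + 0.0309 × 29.97377
= 25.800325 + 1.358997 + 0.926189 = 28.085511 u

28.086 u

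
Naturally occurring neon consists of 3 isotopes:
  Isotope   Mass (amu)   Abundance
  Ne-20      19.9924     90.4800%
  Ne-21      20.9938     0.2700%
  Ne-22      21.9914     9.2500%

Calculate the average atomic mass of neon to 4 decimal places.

Average mass = Σ (abundance × isotope mass) = 0.904800 × 19.9924 + 0.002700 × 20.9938 + 0.092500 × 21.9914
= 18.08912 + 0.05668 + 2.03420 = 20.18000 amu

20.1800 amu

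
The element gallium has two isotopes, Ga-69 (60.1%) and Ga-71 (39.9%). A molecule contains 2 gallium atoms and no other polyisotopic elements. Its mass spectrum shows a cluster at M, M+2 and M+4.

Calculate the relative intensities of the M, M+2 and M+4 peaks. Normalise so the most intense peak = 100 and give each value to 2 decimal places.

Expanding (0.601 + 0.399)^2:
P(M) = 0.601^2 = 0.361201
P(M+2) = 2 × 0.601^1 × 0.399^1 = 0.479598
P(M+4) = 0.399^2 = 0.159201
The M+2 peak is largest (0.479598); scaling to 100 gives 75.31 : 100.00 : 33.19.

75.31 : 100.00 : 33.19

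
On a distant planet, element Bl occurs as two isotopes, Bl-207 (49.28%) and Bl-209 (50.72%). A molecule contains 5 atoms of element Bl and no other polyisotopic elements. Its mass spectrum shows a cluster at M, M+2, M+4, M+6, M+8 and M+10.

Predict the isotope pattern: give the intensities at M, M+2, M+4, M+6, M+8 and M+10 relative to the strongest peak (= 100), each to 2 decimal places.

Each Bl atom is independently Bl-207 (p = 0.4928) or Bl-209 (q = 0.5072); the cluster is the binomial expansion (p + q)^5.
P(M) = 0.4928^5 = 0.029064
P(M+2) = 5 × 0.4928^4 × 0.5072^1 = 0.149566
P(M+4) = 10 × 0.4928^3 × 0.5072^2 = 0.307872
P(M+6) = 10 × 0.4928^2 × 0.5072^3 = 0.316869
P(M+8) = 5 × 0.4928^1 × 0.5072^4 = 0.163064
P(M+10) = 0.5072^5 = 0.033566
The M+6 peak is largest (0.316869); scaling to 100 gives 9.17 : 47.20 : 97.16 : 100.00 : 51.46 : 10.59.

9.17 : 47.20 : 97.16 : 100.00 : 51.46 : 10.59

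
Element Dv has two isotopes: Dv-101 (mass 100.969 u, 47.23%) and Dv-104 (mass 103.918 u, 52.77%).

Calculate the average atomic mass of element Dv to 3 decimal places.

Ar = Σ fᵢ·mᵢ = 0.4723 × 100.969 + 0.5277 × 103.918
= 47.6877 + 54.8375 = 102.5252 u

102.525 u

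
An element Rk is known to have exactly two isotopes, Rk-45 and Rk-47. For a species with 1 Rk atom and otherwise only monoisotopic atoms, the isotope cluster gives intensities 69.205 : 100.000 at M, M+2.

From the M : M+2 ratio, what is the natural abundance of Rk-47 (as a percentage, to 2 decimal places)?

Let p = fractional abundance of Rk-45. I(M+2)/I(M) = [C(1,1)·p^0·(1−p)] / p^1 = 1·(1−p)/p = 100.000/69.205 = 1.4450
(1−p)/p = 1.4450/1 = 1.4450  ⇒  p = 1/(1 + 1.4450) = 0.4090
Rk-45: 40.90%, Rk-47: 59.10%.

59.10%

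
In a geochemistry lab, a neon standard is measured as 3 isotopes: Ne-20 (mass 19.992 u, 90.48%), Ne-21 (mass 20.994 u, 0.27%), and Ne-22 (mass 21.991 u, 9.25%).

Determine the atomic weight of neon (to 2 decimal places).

20.18 u

Ar = Σ fᵢ·mᵢ = 0.9048 × 19.992 + 0.0027 × 20.994 + 0.0925 × 21.991
= 18.0888 + 0.0567 + 2.0342 = 20.1797 u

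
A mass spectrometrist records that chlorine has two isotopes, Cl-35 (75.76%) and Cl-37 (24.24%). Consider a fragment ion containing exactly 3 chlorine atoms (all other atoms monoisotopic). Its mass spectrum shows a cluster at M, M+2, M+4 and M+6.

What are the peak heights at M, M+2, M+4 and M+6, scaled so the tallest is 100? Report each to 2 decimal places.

100.00 : 95.99 : 30.71 : 3.28

Each Cl atom is independently Cl-35 (p = 0.7576) or Cl-37 (q = 0.2424); the cluster is the binomial expansion (p + q)^3.
P(M) = 0.7576^3 = 0.434830
P(M+2) = 3 × 0.7576^2 × 0.2424^1 = 0.417382
P(M+4) = 3 × 0.7576^1 × 0.2424^2 = 0.133545
P(M+6) = 0.2424^3 = 0.014243
The M peak is largest (0.434830); scaling to 100 gives 100.00 : 95.99 : 30.71 : 3.28.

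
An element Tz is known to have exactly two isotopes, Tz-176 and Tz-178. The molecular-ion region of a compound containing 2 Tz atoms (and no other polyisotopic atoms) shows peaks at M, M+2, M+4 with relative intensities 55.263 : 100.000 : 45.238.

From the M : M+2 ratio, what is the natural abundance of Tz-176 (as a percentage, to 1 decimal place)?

If p is the fraction of Tz that is Tz-176, then I(M+2)/I(M) = [C(2,1)·p^1·(1−p)] / p^2 = 2·(1−p)/p = 100.000/55.263 = 1.8095
(1−p)/p = 1.8095/2 = 0.9048  ⇒  p = 1/(1 + 0.9048) = 0.5250
Tz-176: 52.5%, Tz-178: 47.5%.

52.5%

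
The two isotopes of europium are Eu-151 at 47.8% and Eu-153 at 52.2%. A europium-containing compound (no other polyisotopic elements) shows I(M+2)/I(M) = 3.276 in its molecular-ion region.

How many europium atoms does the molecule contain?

For n independent Eu atoms, I(M+2)/I(M) = n · (abundance Eu-153) / (abundance Eu-151) = n · 0.522/0.478.
n = 3.276 × 0.478/0.522 = 3.00 ≈ 3

3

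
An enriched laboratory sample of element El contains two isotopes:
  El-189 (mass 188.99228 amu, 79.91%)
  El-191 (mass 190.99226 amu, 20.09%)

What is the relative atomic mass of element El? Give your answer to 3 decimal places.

189.394 amu

The abundance-weighted mean is 0.7991 × 188.99228 + 0.2009 × 190.99226
= 151.023731 + 38.370345 = 189.394076 amu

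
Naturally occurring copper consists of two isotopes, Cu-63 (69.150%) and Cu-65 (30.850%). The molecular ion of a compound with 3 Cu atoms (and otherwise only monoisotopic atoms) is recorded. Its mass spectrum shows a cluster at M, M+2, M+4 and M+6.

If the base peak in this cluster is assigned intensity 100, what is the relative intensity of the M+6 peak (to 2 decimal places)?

Binomial terms of (0.69150 + 0.30850)^3: M 0.3307, M+2 0.4425, M+4 0.1974, M+6 0.0294 → M+2 is the base peak.
P(M+2) = C(3,1) × 0.69150^2 × 0.30850^1 = 3 × 0.47817225 × 0.3085 = 0.442548 (base)
P(M+6) = C(3,3) × 0.69150^0 × 0.30850^3 = 1 × 1.0000 × 0.02936064 = 0.029361
Relative intensity = 0.029361 / 0.442548 × 100 = 6.63

6.63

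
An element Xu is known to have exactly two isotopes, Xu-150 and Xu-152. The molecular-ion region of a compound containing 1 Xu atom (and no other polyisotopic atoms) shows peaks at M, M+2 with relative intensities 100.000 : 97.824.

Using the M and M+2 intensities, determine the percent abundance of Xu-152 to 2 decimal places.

49.45%

Let p = fractional abundance of Xu-150. I(M+2)/I(M) = [C(1,1)·p^0·(1−p)] / p^1 = 1·(1−p)/p = 97.824/100.000 = 0.9782
(1−p)/p = 0.9782/1 = 0.9782  ⇒  p = 1/(1 + 0.9782) = 0.5055
Xu-150: 50.55%, Xu-152: 49.45%.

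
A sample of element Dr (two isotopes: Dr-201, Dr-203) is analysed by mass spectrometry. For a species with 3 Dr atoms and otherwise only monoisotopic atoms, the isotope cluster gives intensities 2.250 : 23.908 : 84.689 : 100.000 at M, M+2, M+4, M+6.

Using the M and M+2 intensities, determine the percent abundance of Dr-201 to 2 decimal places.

Write p for the Dr-201 fraction. I(M+2)/I(M) = [C(3,1)·p^2·(1−p)] / p^3 = 3·(1−p)/p = 23.908/2.250 = 10.6258
(1−p)/p = 10.6258/3 = 3.5419  ⇒  p = 1/(1 + 3.5419) = 0.2202
Dr-201: 22.02%, Dr-203: 77.98%.

22.02%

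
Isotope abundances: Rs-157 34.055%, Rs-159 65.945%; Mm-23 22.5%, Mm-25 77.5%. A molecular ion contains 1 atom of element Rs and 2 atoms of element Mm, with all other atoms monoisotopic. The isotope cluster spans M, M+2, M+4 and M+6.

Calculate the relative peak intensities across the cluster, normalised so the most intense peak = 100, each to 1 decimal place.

4.0 : 35.0 : 100.0 : 91.2

Element Rs pattern (n=1): 0.34055 : 0.65945
Element Mm pattern (n=2): 0.050625 : 0.34875 : 0.600625
Convolve the two distributions (both contribute in 2-u steps):
  M: 0.34055×0.050625 = 0.017240
  M+2: 0.34055×0.34875 + 0.65945×0.050625 = 0.152151
  M+4: 0.34055×0.600625 + 0.65945×0.34875 = 0.434526
  M+6: 0.65945×0.600625 = 0.396082
Scale to base peak (0.434526) = 100: 4.0 : 35.0 : 100.0 : 91.2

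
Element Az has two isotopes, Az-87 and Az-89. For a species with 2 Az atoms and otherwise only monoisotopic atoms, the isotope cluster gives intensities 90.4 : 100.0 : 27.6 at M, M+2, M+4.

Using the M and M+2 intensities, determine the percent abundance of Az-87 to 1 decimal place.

64.4%

Let p = fractional abundance of Az-87. I(M+2)/I(M) = [C(2,1)·p^1·(1−p)] / p^2 = 2·(1−p)/p = 100.0/90.4 = 1.1062
(1−p)/p = 1.1062/2 = 0.5531  ⇒  p = 1/(1 + 0.5531) = 0.6439
Az-87: 64.4%, Az-89: 35.6%.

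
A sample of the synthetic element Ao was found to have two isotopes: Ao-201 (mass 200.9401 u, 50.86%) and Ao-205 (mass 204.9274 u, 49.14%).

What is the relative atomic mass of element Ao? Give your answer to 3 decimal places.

Weight each isotope mass by its fractional abundance: 0.5086 × 200.9401 + 0.4914 × 204.9274
= 102.19813 + 100.70132 = 202.89945 u

202.899 u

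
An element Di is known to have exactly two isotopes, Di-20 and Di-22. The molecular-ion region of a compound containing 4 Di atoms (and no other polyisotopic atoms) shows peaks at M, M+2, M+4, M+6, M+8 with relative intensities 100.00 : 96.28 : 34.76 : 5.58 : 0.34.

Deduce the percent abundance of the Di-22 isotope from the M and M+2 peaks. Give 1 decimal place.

19.4%

If p is the fraction of Di that is Di-20, then I(M+2)/I(M) = [C(4,1)·p^3·(1−p)] / p^4 = 4·(1−p)/p = 96.28/100.00 = 0.9628
(1−p)/p = 0.9628/4 = 0.2407  ⇒  p = 1/(1 + 0.2407) = 0.8060
Di-20: 80.6%, Di-22: 19.4%.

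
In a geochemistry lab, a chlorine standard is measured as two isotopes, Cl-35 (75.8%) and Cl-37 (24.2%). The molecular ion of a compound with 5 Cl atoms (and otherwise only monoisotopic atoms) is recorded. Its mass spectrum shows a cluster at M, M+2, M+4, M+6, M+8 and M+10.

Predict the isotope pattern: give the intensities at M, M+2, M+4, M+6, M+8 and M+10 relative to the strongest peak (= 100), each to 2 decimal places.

Each Cl atom is independently Cl-35 (p = 0.758) or Cl-37 (q = 0.242); the cluster is the binomial expansion (p + q)^5.
P(M) = 0.758^5 = 0.250234
P(M+2) = 5 × 0.758^4 × 0.242^1 = 0.399450
P(M+4) = 10 × 0.758^3 × 0.242^2 = 0.255058
P(M+6) = 10 × 0.758^2 × 0.242^3 = 0.081430
P(M+8) = 5 × 0.758^1 × 0.242^4 = 0.012999
P(M+10) = 0.242^5 = 0.000830
The M+2 peak is largest (0.399450); scaling to 100 gives 62.64 : 100.00 : 63.85 : 20.39 : 3.25 : 0.21.

62.64 : 100.00 : 63.85 : 20.39 : 3.25 : 0.21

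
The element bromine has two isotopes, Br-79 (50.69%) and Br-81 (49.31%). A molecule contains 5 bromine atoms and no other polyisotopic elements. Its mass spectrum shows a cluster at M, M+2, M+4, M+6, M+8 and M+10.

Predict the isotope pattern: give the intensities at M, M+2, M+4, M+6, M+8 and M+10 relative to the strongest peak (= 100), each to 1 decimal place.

10.6 : 51.4 : 100.0 : 97.3 : 47.3 : 9.2

Each Br atom is independently Br-79 (p = 0.5069) or Br-81 (q = 0.4931); the cluster is the binomial expansion (p + q)^5.
P(M) = 0.5069^5 = 0.033467
P(M+2) = 5 × 0.5069^4 × 0.4931^1 = 0.162777
P(M+4) = 10 × 0.5069^3 × 0.4931^2 = 0.316692
P(M+6) = 10 × 0.5069^2 × 0.4931^3 = 0.308070
P(M+8) = 5 × 0.5069^1 × 0.4931^4 = 0.149842
P(M+10) = 0.4931^5 = 0.029152
The M+4 peak is largest (0.316692); scaling to 100 gives 10.6 : 51.4 : 100.0 : 97.3 : 47.3 : 9.2.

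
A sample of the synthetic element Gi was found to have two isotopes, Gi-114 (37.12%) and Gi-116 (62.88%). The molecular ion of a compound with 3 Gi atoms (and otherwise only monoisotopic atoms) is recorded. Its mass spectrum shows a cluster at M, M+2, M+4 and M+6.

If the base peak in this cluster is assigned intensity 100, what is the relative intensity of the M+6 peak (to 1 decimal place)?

(0.3712 + 0.6288)^3 gives M 0.0511, M+2 0.2599, M+4 0.4403, M+6 0.2486; the largest is M+4.
P(M+4) = C(3,2) × 0.3712^1 × 0.6288^2 = 3 × 0.3712 × 0.39538944 = 0.440306 (base)
P(M+6) = C(3,3) × 0.3712^0 × 0.6288^3 = 1 × 1.0000 × 0.24862088 = 0.248621
Relative intensity = 0.248621 / 0.440306 × 100 = 56.5

56.5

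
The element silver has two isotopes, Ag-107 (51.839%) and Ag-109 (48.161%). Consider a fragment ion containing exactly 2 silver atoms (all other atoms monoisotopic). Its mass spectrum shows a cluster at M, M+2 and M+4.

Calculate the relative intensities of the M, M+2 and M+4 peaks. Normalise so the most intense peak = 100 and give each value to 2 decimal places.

The 2 Ag atoms are independent, so intensities follow the terms of (0.51839 + 0.48161)^2.
P(M) = 0.51839^2 = 0.268728
P(M+2) = 2 × 0.51839^1 × 0.48161^1 = 0.499324
P(M+4) = 0.48161^2 = 0.231948
The M+2 peak is largest (0.499324); scaling to 100 gives 53.82 : 100.00 : 46.45.

53.82 : 100.00 : 46.45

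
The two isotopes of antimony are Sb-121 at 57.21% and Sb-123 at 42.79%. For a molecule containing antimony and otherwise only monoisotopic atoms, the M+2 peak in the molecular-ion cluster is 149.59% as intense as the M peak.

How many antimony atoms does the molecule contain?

2

The M+2/M ratio from n Sb atoms is n · q/p = n · 0.4279/0.5721.
n = 1.4959 × 0.5721/0.4279 = 2.00 ≈ 2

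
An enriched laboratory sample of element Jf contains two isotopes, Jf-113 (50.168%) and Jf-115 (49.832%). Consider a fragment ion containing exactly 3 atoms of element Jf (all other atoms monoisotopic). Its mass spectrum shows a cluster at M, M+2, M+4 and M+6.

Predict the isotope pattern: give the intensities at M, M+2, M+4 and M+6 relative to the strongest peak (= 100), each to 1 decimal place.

33.6 : 100.0 : 99.3 : 32.9

Each Jf atom is independently Jf-113 (p = 0.50168) or Jf-115 (q = 0.49832); the cluster is the binomial expansion (p + q)^3.
P(M) = 0.50168^3 = 0.126264
P(M+2) = 3 × 0.50168^2 × 0.49832^1 = 0.376256
P(M+4) = 3 × 0.50168^1 × 0.49832^2 = 0.373736
P(M+6) = 0.49832^3 = 0.123744
The M+2 peak is largest (0.376256); scaling to 100 gives 33.6 : 100.0 : 99.3 : 32.9.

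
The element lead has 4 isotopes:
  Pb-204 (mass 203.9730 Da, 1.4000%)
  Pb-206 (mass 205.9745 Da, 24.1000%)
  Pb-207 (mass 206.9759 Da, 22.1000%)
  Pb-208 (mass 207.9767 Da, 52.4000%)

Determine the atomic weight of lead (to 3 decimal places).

207.217 Da

The abundance-weighted mean is 0.014000 × 203.9730 + 0.241000 × 205.9745 + 0.221000 × 206.9759 + 0.524000 × 207.9767
= 2.85562 + 49.63985 + 45.74167 + 108.97979 = 207.21693 Da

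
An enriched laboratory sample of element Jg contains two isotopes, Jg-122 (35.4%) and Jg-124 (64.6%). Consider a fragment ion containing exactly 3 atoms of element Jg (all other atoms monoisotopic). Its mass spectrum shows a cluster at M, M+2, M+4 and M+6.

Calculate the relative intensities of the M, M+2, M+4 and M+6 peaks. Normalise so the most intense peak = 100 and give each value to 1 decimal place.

10.0 : 54.8 : 100.0 : 60.8

Expanding (0.354 + 0.646)^3:
P(M) = 0.354^3 = 0.044362
P(M+2) = 3 × 0.354^2 × 0.646^1 = 0.242862
P(M+4) = 3 × 0.354^1 × 0.646^2 = 0.443190
P(M+6) = 0.646^3 = 0.269586
The M+4 peak is largest (0.443190); scaling to 100 gives 10.0 : 54.8 : 100.0 : 60.8.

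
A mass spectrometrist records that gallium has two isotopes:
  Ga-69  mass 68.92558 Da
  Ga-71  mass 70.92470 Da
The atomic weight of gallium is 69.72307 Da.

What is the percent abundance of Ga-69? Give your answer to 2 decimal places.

60.11%

With x = fraction of Ga-69 (so Ga-71 is 1 − x):
68.92558·x + 70.92470·(1 − x) = 69.72307
(68.92558 − 70.92470)·x = 69.72307 − 70.92470
x = -1.20163 / -1.99912 = 0.60108 → 60.11% Ga-69, 39.89% Ga-71.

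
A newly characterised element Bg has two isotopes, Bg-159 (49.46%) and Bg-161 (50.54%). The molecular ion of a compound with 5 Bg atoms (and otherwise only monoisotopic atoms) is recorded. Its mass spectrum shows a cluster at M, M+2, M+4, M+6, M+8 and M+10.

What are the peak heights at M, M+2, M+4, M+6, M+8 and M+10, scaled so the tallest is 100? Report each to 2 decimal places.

Expanding (0.4946 + 0.5054)^5:
P(M) = 0.4946^5 = 0.029599
P(M+2) = 5 × 0.4946^4 × 0.5054^1 = 0.151224
P(M+4) = 10 × 0.4946^3 × 0.5054^2 = 0.309053
P(M+6) = 10 × 0.4946^2 × 0.5054^3 = 0.315801
P(M+8) = 5 × 0.4946^1 × 0.5054^4 = 0.161349
P(M+10) = 0.5054^5 = 0.032974
The M+6 peak is largest (0.315801); scaling to 100 gives 9.37 : 47.89 : 97.86 : 100.00 : 51.09 : 10.44.

9.37 : 47.89 : 97.86 : 100.00 : 51.09 : 10.44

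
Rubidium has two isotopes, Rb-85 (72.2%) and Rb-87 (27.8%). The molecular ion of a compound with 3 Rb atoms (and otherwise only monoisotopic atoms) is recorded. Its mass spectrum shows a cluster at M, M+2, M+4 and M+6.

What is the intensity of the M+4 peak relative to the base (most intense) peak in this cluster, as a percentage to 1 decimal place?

38.5%

Binomial terms of (0.722 + 0.278)^3: M 0.3764, M+2 0.4348, M+4 0.1674, M+6 0.0215 → M+2 is the base peak.
P(M+2) = C(3,1) × 0.722^2 × 0.278^1 = 3 × 0.521284 × 0.2780 = 0.434751 (base)
P(M+4) = C(3,2) × 0.722^1 × 0.278^2 = 3 × 0.7220 × 0.077284 = 0.167397
Relative intensity = 0.167397 / 0.434751 × 100 = 38.5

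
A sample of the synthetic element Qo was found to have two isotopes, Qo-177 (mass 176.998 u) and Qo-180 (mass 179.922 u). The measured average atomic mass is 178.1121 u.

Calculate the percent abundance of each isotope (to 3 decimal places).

Qo-177: 61.898%, Qo-180: 38.102%

Writing the weighted mean with unknown fraction x of Qo-177:
176.998·x + 179.922·(1 − x) = 178.1121
(176.998 − 179.922)·x = 178.1121 − 179.922
x = -1.8099 / -2.924 = 0.61898 → 61.898% Qo-177, 38.102% Qo-180.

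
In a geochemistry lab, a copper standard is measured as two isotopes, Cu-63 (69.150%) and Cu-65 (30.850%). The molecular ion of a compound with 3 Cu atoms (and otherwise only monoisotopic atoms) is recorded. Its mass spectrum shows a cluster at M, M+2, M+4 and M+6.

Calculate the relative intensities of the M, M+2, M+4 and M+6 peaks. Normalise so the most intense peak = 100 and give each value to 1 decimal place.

Each Cu atom is independently Cu-63 (p = 0.69150) or Cu-65 (q = 0.30850); the cluster is the binomial expansion (p + q)^3.
P(M) = 0.69150^3 = 0.330656
P(M+2) = 3 × 0.69150^2 × 0.30850^1 = 0.442548
P(M+4) = 3 × 0.69150^1 × 0.30850^2 = 0.197435
P(M+6) = 0.30850^3 = 0.029361
The M+2 peak is largest (0.442548); scaling to 100 gives 74.7 : 100.0 : 44.6 : 6.6.

74.7 : 100.0 : 44.6 : 6.6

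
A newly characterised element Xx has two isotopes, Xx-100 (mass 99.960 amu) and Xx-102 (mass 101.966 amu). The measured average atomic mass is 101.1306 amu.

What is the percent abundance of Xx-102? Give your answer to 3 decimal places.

58.355%

With x = fraction of Xx-100 (so Xx-102 is 1 − x):
99.960·x + 101.966·(1 − x) = 101.1306
(99.960 − 101.966)·x = 101.1306 − 101.966
x = -0.8354 / -2.006 = 0.41645 → 41.645% Xx-100, 58.355% Xx-102.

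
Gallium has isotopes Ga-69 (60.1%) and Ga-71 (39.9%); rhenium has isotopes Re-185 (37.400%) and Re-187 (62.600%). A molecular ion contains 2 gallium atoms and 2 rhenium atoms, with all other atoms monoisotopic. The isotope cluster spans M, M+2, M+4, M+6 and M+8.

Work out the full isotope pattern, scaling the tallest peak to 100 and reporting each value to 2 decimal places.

13.01 : 60.82 : 100.00 : 67.58 : 16.06

Gallium pattern (n=2): 0.361201 : 0.479598 : 0.159201
Rhenium pattern (n=2): 0.139876 : 0.468248 : 0.391876
Convolve the two distributions (both contribute in 2-u steps):
  M: 0.361201×0.139876 = 0.050523
  M+2: 0.361201×0.468248 + 0.479598×0.139876 = 0.236216
  M+4: 0.361201×0.391876 + 0.479598×0.468248 + 0.159201×0.139876 = 0.388385
  M+6: 0.479598×0.391876 + 0.159201×0.468248 = 0.262488
  M+8: 0.159201×0.391876 = 0.062387
Scale to base peak (0.388385) = 100: 13.01 : 60.82 : 100.00 : 67.58 : 16.06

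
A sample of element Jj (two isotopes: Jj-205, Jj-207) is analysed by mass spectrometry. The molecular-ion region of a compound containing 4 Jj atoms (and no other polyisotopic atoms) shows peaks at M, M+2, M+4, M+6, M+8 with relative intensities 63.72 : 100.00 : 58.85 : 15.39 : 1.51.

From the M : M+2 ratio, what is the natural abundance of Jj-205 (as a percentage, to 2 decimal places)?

71.82%

If p is the fraction of Jj that is Jj-205, then I(M+2)/I(M) = [C(4,1)·p^3·(1−p)] / p^4 = 4·(1−p)/p = 100.00/63.72 = 1.5694
(1−p)/p = 1.5694/4 = 0.3923  ⇒  p = 1/(1 + 0.3923) = 0.7182
Jj-205: 71.82%, Jj-207: 28.18%.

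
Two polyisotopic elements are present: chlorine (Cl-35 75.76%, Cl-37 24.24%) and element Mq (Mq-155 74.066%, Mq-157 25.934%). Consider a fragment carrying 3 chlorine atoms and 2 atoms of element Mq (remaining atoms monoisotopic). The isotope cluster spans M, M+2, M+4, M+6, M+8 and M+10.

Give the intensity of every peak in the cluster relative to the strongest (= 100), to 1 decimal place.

Chlorine pattern (n=3): 0.4348304 : 0.41738208 : 0.13354464 : 0.01424288
Element Mq pattern (n=2): 0.54857724 : 0.38416553 : 0.06725724
Convolve the two distributions (both contribute in 2-u steps):
  M: 0.4348304×0.54857724 = 0.238538
  M+2: 0.4348304×0.38416553 + 0.41738208×0.54857724 = 0.396013
  M+4: 0.4348304×0.06725724 + 0.41738208×0.38416553 + 0.13354464×0.54857724 = 0.262849
  M+6: 0.41738208×0.06725724 + 0.13354464×0.38416553 + 0.01424288×0.54857724 = 0.087189
  M+8: 0.13354464×0.06725724 + 0.01424288×0.38416553 = 0.014453
  M+10: 0.01424288×0.06725724 = 0.000958
Scale to base peak (0.396013) = 100: 60.2 : 100.0 : 66.4 : 22.0 : 3.6 : 0.2

60.2 : 100.0 : 66.4 : 22.0 : 3.6 : 0.2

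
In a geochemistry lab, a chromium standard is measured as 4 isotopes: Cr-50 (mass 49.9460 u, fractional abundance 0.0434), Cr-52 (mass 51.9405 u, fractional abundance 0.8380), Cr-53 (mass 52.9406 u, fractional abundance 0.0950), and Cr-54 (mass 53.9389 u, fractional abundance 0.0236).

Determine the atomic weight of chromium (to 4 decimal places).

Ar = Σ fᵢ·mᵢ = 0.0434 × 49.9460 + 0.8380 × 51.9405 + 0.0950 × 52.9406 + 0.0236 × 53.9389
= 2.16766 + 43.52614 + 5.02936 + 1.27296 = 51.99612 u

51.9961 u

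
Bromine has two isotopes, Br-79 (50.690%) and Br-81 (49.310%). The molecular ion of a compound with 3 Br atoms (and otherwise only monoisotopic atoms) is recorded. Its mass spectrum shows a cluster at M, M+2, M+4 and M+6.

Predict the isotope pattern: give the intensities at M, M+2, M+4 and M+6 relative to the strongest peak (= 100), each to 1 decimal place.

34.3 : 100.0 : 97.3 : 31.5

Expanding (0.50690 + 0.49310)^3:
P(M) = 0.50690^3 = 0.130247
P(M+2) = 3 × 0.50690^2 × 0.49310^1 = 0.380103
P(M+4) = 3 × 0.50690^1 × 0.49310^2 = 0.369755
P(M+6) = 0.49310^3 = 0.119896
The M+2 peak is largest (0.380103); scaling to 100 gives 34.3 : 100.0 : 97.3 : 31.5.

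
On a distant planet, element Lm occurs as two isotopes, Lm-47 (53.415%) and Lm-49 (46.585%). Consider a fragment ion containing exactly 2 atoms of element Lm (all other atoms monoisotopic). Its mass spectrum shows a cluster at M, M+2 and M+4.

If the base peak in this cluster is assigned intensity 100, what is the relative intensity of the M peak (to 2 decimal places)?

Term probabilities: M 0.2853, M+2 0.4977, M+4 0.2170. Base peak = M+2.
P(M+2) = C(2,1) × 0.53415^1 × 0.46585^1 = 2 × 0.53415 × 0.46585 = 0.497668 (base)
P(M) = C(2,0) × 0.53415^2 × 0.46585^0 = 1 × 0.28531622 × 1.0000 = 0.285316
Relative intensity = 0.285316 / 0.497668 × 100 = 57.33

57.33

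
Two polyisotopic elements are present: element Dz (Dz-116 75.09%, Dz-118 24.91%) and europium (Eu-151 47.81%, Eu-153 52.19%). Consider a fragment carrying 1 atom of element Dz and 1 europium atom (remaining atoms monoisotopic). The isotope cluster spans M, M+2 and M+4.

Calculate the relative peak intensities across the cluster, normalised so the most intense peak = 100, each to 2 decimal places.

Element Dz pattern (n=1): 0.7509 : 0.2491
Europium pattern (n=1): 0.4781 : 0.5219
Convolve the two distributions (both contribute in 2-u steps):
  M: 0.7509×0.4781 = 0.359005
  M+2: 0.7509×0.5219 + 0.2491×0.4781 = 0.510989
  M+4: 0.2491×0.5219 = 0.130005
Scale to base peak (0.510989) = 100: 70.26 : 100.00 : 25.44

70.26 : 100.00 : 25.44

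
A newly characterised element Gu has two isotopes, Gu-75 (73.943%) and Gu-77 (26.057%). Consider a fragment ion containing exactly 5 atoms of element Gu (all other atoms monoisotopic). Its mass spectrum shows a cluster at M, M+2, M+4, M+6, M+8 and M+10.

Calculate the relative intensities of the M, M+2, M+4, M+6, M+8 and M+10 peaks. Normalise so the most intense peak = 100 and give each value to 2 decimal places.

Expanding (0.73943 + 0.26057)^5:
P(M) = 0.73943^5 = 0.221047
P(M+2) = 5 × 0.73943^4 × 0.26057^1 = 0.389478
P(M+4) = 10 × 0.73943^3 × 0.26057^2 = 0.274499
P(M+6) = 10 × 0.73943^2 × 0.26057^3 = 0.096731
P(M+8) = 5 × 0.73943^1 × 0.26057^4 = 0.017044
P(M+10) = 0.26057^5 = 0.001201
The M+2 peak is largest (0.389478); scaling to 100 gives 56.75 : 100.00 : 70.48 : 24.84 : 4.38 : 0.31.

56.75 : 100.00 : 70.48 : 24.84 : 4.38 : 0.31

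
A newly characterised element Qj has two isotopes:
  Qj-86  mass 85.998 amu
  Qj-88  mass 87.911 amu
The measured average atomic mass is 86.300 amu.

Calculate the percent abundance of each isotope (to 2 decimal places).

Qj-86: 84.21%, Qj-88: 15.79%

Let x be the fractional abundance of Qj-86; then Qj-88 has abundance 1 − x.
85.998·x + 87.911·(1 − x) = 86.300
(85.998 − 87.911)·x = 86.300 − 87.911
x = -1.611 / -1.913 = 0.84213 → 84.21% Qj-86, 15.79% Qj-88.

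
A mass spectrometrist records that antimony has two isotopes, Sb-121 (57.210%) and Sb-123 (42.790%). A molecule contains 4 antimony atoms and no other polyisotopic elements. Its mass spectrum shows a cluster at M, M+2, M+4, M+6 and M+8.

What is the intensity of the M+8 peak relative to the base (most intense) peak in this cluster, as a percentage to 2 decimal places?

9.32%

Term probabilities: M 0.1071, M+2 0.3205, M+4 0.3596, M+6 0.1793, M+8 0.0335. Base peak = M+4.
P(M+4) = C(4,2) × 0.57210^2 × 0.42790^2 = 6 × 0.32729841 × 0.18309841 = 0.359567 (base)
P(M+8) = C(4,4) × 0.57210^0 × 0.42790^4 = 1 × 1.0000 × 0.03352503 = 0.033525
Relative intensity = 0.033525 / 0.359567 × 100 = 9.32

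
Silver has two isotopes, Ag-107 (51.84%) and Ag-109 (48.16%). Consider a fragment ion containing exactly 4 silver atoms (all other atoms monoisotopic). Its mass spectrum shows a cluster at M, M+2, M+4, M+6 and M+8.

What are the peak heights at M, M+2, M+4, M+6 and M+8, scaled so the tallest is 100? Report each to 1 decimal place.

19.3 : 71.8 : 100.0 : 61.9 : 14.4

Expanding (0.5184 + 0.4816)^4:
P(M) = 0.5184^4 = 0.072220
P(M+2) = 4 × 0.5184^3 × 0.4816^1 = 0.268375
P(M+4) = 6 × 0.5184^2 × 0.4816^2 = 0.373985
P(M+6) = 4 × 0.5184^1 × 0.4816^3 = 0.231624
P(M+8) = 0.4816^4 = 0.053795
The M+4 peak is largest (0.373985); scaling to 100 gives 19.3 : 71.8 : 100.0 : 61.9 : 14.4.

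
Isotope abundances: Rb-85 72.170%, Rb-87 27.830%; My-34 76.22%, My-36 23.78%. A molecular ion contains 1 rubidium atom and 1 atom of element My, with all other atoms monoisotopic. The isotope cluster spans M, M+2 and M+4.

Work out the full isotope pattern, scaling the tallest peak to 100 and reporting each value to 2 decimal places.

Rubidium pattern (n=1): 0.7217 : 0.2783
Element My pattern (n=1): 0.7622 : 0.2378
Convolve the two distributions (both contribute in 2-u steps):
  M: 0.7217×0.7622 = 0.550080
  M+2: 0.7217×0.2378 + 0.2783×0.7622 = 0.383741
  M+4: 0.2783×0.2378 = 0.066180
Scale to base peak (0.550080) = 100: 100.00 : 69.76 : 12.03

100.00 : 69.76 : 12.03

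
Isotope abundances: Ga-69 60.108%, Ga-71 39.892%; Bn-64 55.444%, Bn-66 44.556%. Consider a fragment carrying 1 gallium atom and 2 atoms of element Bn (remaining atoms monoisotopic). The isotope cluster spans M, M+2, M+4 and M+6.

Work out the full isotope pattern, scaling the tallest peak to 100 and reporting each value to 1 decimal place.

Gallium pattern (n=1): 0.60108 : 0.39892
Element Bn pattern (n=2): 0.30740371 : 0.49407257 : 0.19852371
Convolve the two distributions (both contribute in 2-u steps):
  M: 0.60108×0.30740371 = 0.184774
  M+2: 0.60108×0.49407257 + 0.39892×0.30740371 = 0.419607
  M+4: 0.60108×0.19852371 + 0.39892×0.49407257 = 0.316424
  M+6: 0.39892×0.19852371 = 0.079195
Scale to base peak (0.419607) = 100: 44.0 : 100.0 : 75.4 : 18.9

44.0 : 100.0 : 75.4 : 18.9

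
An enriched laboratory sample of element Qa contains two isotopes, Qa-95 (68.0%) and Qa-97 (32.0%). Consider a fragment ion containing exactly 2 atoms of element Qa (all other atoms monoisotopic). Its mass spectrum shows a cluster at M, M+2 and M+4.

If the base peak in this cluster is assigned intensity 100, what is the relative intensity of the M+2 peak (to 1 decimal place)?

94.1

Binomial terms of (0.680 + 0.320)^2: M 0.4624, M+2 0.4352, M+4 0.1024 → M is the base peak.
P(M) = C(2,0) × 0.680^2 × 0.320^0 = 1 × 0.4624 × 1.0000 = 0.462400 (base)
P(M+2) = C(2,1) × 0.680^1 × 0.320^1 = 2 × 0.6800 × 0.3200 = 0.435200
Relative intensity = 0.435200 / 0.462400 × 100 = 94.1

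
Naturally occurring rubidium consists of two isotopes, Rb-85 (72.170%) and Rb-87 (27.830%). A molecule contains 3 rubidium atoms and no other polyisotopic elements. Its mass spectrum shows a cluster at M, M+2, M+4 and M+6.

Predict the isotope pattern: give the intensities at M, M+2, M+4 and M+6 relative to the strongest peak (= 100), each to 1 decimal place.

Expanding (0.72170 + 0.27830)^3:
P(M) = 0.72170^3 = 0.375898
P(M+2) = 3 × 0.72170^2 × 0.27830^1 = 0.434858
P(M+4) = 3 × 0.72170^1 × 0.27830^2 = 0.167689
P(M+6) = 0.27830^3 = 0.021555
The M+2 peak is largest (0.434858); scaling to 100 gives 86.4 : 100.0 : 38.6 : 5.0.

86.4 : 100.0 : 38.6 : 5.0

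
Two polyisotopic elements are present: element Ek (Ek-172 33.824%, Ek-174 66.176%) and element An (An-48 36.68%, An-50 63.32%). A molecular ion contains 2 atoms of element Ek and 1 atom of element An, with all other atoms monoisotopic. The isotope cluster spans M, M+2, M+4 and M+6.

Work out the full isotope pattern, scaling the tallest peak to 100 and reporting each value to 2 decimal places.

Element Ek pattern (n=2): 0.1144063 : 0.4476674 : 0.4379263
Element An pattern (n=1): 0.3668 : 0.6332
Convolve the two distributions (both contribute in 2-u steps):
  M: 0.1144063×0.3668 = 0.041964
  M+2: 0.1144063×0.6332 + 0.4476674×0.3668 = 0.236646
  M+4: 0.4476674×0.6332 + 0.4379263×0.3668 = 0.444094
  M+6: 0.4379263×0.6332 = 0.277295
Scale to base peak (0.444094) = 100: 9.45 : 53.29 : 100.00 : 62.44

9.45 : 53.29 : 100.00 : 62.44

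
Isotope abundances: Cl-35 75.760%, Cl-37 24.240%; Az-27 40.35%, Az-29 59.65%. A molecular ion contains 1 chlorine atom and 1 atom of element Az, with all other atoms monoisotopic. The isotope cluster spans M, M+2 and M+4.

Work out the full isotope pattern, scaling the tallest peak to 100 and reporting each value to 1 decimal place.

Chlorine pattern (n=1): 0.7576 : 0.2424
Element Az pattern (n=1): 0.4035 : 0.5965
Convolve the two distributions (both contribute in 2-u steps):
  M: 0.7576×0.4035 = 0.305692
  M+2: 0.7576×0.5965 + 0.2424×0.4035 = 0.549717
  M+4: 0.2424×0.5965 = 0.144592
Scale to base peak (0.549717) = 100: 55.6 : 100.0 : 26.3

55.6 : 100.0 : 26.3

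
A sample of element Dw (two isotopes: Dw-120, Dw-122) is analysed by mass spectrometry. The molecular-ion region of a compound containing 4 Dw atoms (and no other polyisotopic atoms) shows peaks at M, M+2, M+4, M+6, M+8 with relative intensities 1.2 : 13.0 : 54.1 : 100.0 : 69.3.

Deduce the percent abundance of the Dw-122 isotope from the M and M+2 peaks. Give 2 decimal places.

73.03%

If p is the fraction of Dw that is Dw-120, then I(M+2)/I(M) = [C(4,1)·p^3·(1−p)] / p^4 = 4·(1−p)/p = 13.0/1.2 = 10.8333
(1−p)/p = 10.8333/4 = 2.7083  ⇒  p = 1/(1 + 2.7083) = 0.2697
Dw-120: 26.97%, Dw-122: 73.03%.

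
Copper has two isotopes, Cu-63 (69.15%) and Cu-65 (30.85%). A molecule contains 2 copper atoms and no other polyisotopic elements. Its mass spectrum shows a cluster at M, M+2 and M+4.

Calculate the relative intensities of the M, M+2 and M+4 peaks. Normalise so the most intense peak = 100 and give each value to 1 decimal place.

Expanding (0.6915 + 0.3085)^2:
P(M) = 0.6915^2 = 0.478172
P(M+2) = 2 × 0.6915^1 × 0.3085^1 = 0.426656
P(M+4) = 0.3085^2 = 0.095172
The M peak is largest (0.478172); scaling to 100 gives 100.0 : 89.2 : 19.9.

100.0 : 89.2 : 19.9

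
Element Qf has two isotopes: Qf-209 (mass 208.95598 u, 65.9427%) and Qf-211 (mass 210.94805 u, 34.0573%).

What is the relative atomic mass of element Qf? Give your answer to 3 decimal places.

209.634 u

The abundance-weighted mean is 0.659427 × 208.95598 + 0.340573 × 210.94805
= 137.791215 + 71.843210 = 209.634425 u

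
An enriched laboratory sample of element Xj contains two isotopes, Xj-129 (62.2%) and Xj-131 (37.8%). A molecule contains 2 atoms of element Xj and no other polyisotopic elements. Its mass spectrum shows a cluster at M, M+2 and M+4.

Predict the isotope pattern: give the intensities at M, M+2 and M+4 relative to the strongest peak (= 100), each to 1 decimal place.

82.3 : 100.0 : 30.4

Each Xj atom is independently Xj-129 (p = 0.622) or Xj-131 (q = 0.378); the cluster is the binomial expansion (p + q)^2.
P(M) = 0.622^2 = 0.386884
P(M+2) = 2 × 0.622^1 × 0.378^1 = 0.470232
P(M+4) = 0.378^2 = 0.142884
The M+2 peak is largest (0.470232); scaling to 100 gives 82.3 : 100.0 : 30.4.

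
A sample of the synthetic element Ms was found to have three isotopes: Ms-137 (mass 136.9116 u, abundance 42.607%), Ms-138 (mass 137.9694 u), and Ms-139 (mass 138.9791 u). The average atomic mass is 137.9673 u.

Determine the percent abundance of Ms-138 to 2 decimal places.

12.96%

The remaining 57.393% is split between Ms-138 (fraction x) and Ms-139 (fraction 0.57393 − x).
Substituting: 137.9694x + 138.9791(0.57393 − x) = 79.633374588
(137.9694 − 138.9791)x = -0.130900275  ⇒  x = 0.12964, y = 0.44429
Ms-138: 12.96%, Ms-139: 44.43%.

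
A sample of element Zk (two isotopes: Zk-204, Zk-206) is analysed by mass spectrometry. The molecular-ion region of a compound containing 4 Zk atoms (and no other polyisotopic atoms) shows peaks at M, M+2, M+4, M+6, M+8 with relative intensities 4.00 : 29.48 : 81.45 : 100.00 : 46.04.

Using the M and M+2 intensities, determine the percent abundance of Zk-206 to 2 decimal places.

Let p = fractional abundance of Zk-204. I(M+2)/I(M) = [C(4,1)·p^3·(1−p)] / p^4 = 4·(1−p)/p = 29.48/4.00 = 7.3700
(1−p)/p = 7.3700/4 = 1.8425  ⇒  p = 1/(1 + 1.8425) = 0.3518
Zk-204: 35.18%, Zk-206: 64.82%.

64.82%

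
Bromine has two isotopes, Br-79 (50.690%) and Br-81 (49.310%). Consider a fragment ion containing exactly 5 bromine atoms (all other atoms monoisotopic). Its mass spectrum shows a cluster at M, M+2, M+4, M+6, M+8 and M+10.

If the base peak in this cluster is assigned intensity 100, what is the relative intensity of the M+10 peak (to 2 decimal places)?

Binomial terms of (0.50690 + 0.49310)^5: M 0.0335, M+2 0.1628, M+4 0.3167, M+6 0.3081, M+8 0.1498, M+10 0.0292 → M+4 is the base peak.
P(M+4) = C(5,2) × 0.50690^3 × 0.49310^2 = 10 × 0.13024674 × 0.24314761 = 0.316692 (base)
P(M+10) = C(5,5) × 0.50690^0 × 0.49310^5 = 1 × 1.0000 × 0.02915245 = 0.029152
Relative intensity = 0.029152 / 0.316692 × 100 = 9.21

9.21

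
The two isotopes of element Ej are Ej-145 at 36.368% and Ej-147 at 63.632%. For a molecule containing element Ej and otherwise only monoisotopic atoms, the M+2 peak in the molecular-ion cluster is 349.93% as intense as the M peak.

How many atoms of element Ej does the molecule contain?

2

The M+2/M ratio from n Ej atoms is n · q/p = n · 0.63632/0.36368.
n = 3.4993 × 0.36368/0.63632 = 2.00 ≈ 2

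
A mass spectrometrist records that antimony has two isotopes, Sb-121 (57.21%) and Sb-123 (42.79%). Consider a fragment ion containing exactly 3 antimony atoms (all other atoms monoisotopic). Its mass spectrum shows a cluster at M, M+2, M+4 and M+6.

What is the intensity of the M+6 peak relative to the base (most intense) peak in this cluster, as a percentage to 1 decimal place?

18.6%

Binomial terms of (0.5721 + 0.4279)^3: M 0.1872, M+2 0.4202, M+4 0.3143, M+6 0.0783 → M+2 is the base peak.
P(M+2) = C(3,1) × 0.5721^2 × 0.4279^1 = 3 × 0.32729841 × 0.4279 = 0.420153 (base)
P(M+6) = C(3,3) × 0.5721^0 × 0.4279^3 = 1 × 1.0000 × 0.07834781 = 0.078348
Relative intensity = 0.078348 / 0.420153 × 100 = 18.6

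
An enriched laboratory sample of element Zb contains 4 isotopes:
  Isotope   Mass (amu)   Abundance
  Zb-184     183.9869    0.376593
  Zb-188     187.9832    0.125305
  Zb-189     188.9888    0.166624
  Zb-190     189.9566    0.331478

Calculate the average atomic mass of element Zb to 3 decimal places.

Ar = Σ fᵢ·mᵢ = 0.376593 × 183.9869 + 0.125305 × 187.9832 + 0.166624 × 188.9888 + 0.331478 × 189.9566
= 69.28818 + 23.55523 + 31.49007 + 62.96643 = 187.29991 amu

187.300 amu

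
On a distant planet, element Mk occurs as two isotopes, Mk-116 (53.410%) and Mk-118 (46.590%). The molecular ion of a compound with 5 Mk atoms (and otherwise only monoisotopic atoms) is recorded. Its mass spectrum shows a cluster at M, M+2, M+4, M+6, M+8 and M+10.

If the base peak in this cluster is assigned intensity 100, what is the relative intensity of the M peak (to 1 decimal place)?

13.1

Binomial terms of (0.53410 + 0.46590)^5: M 0.0435, M+2 0.1896, M+4 0.3307, M+6 0.2885, M+8 0.1258, M+10 0.0220 → M+4 is the base peak.
P(M+4) = C(5,2) × 0.53410^3 × 0.46590^2 = 10 × 0.15235887 × 0.21706281 = 0.330714 (base)
P(M) = C(5,0) × 0.53410^5 × 0.46590^0 = 1 × 0.04346232 × 1.0000 = 0.043462
Relative intensity = 0.043462 / 0.330714 × 100 = 13.1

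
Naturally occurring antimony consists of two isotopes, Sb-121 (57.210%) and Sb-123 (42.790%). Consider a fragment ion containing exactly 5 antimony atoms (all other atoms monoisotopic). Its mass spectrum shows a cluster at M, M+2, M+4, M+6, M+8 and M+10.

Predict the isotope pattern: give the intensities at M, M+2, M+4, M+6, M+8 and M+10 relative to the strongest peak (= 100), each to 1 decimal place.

Expanding (0.57210 + 0.42790)^5:
P(M) = 0.57210^5 = 0.061286
P(M+2) = 5 × 0.57210^4 × 0.42790^1 = 0.229192
P(M+4) = 10 × 0.57210^3 × 0.42790^2 = 0.342847
P(M+6) = 10 × 0.57210^2 × 0.42790^3 = 0.256431
P(M+8) = 5 × 0.57210^1 × 0.42790^4 = 0.095898
P(M+10) = 0.42790^5 = 0.014345
The M+4 peak is largest (0.342847); scaling to 100 gives 17.9 : 66.8 : 100.0 : 74.8 : 28.0 : 4.2.

17.9 : 66.8 : 100.0 : 74.8 : 28.0 : 4.2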